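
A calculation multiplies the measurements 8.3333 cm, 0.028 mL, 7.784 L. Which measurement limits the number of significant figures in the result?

0.028 mL

8.3333 cm → 5 s.f.; 0.028 mL → 2 s.f.; 7.784 L → 4 s.f.
The fewest is 2 significant figures, from 0.028 mL.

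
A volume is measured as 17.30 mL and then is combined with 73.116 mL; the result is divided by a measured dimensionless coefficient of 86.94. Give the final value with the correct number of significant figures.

17.30 mL + 73.116 mL = 90.416 mL; the sum is limited to 2 decimal places (4 s.f.).
Carrying full precision, 90.416 ÷ 86.94 = 1.0399815965… mL; 86.94 has 4 s.f., so the result keeps min(4, 4) = 4 s.f.
Rounded to 4 significant figures: 1.040 mL.

1.040 mL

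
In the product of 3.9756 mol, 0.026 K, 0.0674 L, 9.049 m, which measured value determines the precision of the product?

3.9756 mol → 5 s.f.; 0.026 K → 2 s.f.; 0.0674 L → 3 s.f.; 9.049 m → 4 s.f.
The fewest is 2 significant figures, from 0.026 K.

0.026 K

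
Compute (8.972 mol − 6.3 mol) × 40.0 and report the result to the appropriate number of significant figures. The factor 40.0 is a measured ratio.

8.972 mol − 6.3 mol = 2.672 mol; the difference is limited to 1 decimal place (2 s.f.).
Carrying full precision, 2.672 × 40.0 = 106.88 mol; 40.0 has 3 s.f., so the result keeps min(2, 3) = 2 s.f.
Rounded to 2 significant figures: 1.1 × 10^2 mol.

1.1 × 10^2 mol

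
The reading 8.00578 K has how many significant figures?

8.00578: zeros between nonzero digits are significant.

6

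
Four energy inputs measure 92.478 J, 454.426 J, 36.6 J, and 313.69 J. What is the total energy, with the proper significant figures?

897.2 J

92.478 J + 454.426 J + 36.6 J + 313.69 J = 897.194 J.
Addition/subtraction keeps the fewest decimal places: 92.478 → 3 decimal places, 454.426 → 3 decimal places, 36.6 → 1 decimal place, 313.69 → 2 decimal places; limit is 1.
Rounded to 1 decimal place: 897.2 J.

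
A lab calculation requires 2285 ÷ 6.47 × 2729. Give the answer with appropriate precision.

2285 ÷ 6.47 × 2729 = 963796.75425…
Multiplication/division keeps the fewest significant figures: 2285 → 4 s.f., 6.47 → 3 s.f., 2729 → 4 s.f.; limit is 3.
Rounded to 3 significant figures: 9.64 × 10^5.

9.64 × 10^5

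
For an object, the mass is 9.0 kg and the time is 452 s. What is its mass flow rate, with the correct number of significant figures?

0.020 kg/s

mass flow rate = 9.0 kg ÷ 452 s = 0.0199115044248… kg/s.
9.0 has 2 significant figures; 452 has 3.
Division/multiplication keeps the fewest: 2 significant figures.
Rounded: 0.020 kg/s.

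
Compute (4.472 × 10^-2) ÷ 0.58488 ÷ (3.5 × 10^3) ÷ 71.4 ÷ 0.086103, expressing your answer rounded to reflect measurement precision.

3.6 × 10^-6

(4.472 × 10^-2) ÷ 0.58488 ÷ (3.5 × 10^3) ÷ 71.4 ÷ 0.086103 = 0.00000355345225432…
Multiplication/division keeps the fewest significant figures: 4.472 × 10^-2 → 4 s.f., 0.58488 → 5 s.f., 3.5 × 10^3 → 2 s.f., 71.4 → 3 s.f., 0.086103 → 5 s.f.; limit is 2.
Rounded to 2 significant figures: 3.6 × 10^-6.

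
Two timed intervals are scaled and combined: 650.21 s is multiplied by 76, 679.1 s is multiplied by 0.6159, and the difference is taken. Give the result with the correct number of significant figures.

650.21 × 76 = 49415.96 → 4.9 × 10⁴ s (2 s.f., last digit at the 10^3 place).
679.1 × 0.6159 = 418.25769 → 418.3 s (4 s.f., last digit at the 10^-1 place).
Difference: 48997.70231 s; keep the coarser place, 10^3.
Result: 4.9 × 10⁴ s.

4.9 × 10⁴ s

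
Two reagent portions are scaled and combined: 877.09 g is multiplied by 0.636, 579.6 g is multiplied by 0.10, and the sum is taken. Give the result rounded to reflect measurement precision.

877.09 × 0.636 = 557.82924 → 558 g (3 s.f., last digit at the 10^0 place).
579.6 × 0.10 = 57.96 → 58 g (2 s.f., last digit at the 10^0 place).
Sum: 615.78924 g; keep the coarser place, 10^0.
Result: 616 g.

616 g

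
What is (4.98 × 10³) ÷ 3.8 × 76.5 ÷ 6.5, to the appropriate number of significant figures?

1.5 × 10⁴

(4.98 × 10³) ÷ 3.8 × 76.5 ÷ 6.5 = 15423.8866397…
Multiplication/division keeps the fewest significant figures: 4.98 × 10³ → 3 s.f., 3.8 → 2 s.f., 76.5 → 3 s.f., 6.5 → 2 s.f.; limit is 2.
Rounded to 2 significant figures: 1.5 × 10⁴.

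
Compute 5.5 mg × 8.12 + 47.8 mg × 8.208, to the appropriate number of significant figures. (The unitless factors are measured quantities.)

437 mg

5.5 × 8.12 = 44.66 → 45 mg (2 s.f., last digit at the 10^0 place).
47.8 × 8.208 = 392.3424 → 392 mg (3 s.f., last digit at the 10^0 place).
Sum: 437.0024 mg; keep the coarser place, 10^0.
Result: 437 mg.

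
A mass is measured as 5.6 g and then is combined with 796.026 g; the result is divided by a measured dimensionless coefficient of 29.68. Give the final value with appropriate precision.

27.01 g

5.6 g + 796.026 g = 801.626 g; the sum is limited to 1 decimal place (4 s.f.).
Carrying full precision, 801.626 ÷ 29.68 = 27.0089622642… g; 29.68 has 4 s.f., so the result keeps min(4, 4) = 4 s.f.
Rounded to 4 significant figures: 27.01 g.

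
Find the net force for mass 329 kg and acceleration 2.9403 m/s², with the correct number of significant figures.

9.67 × 10² N

net force = 329 kg × 2.9403 m/s² = 967.3587 N.
329 has 3 significant figures; 2.9403 has 5.
Division/multiplication keeps the fewest: 3 significant figures.
Rounded: 9.67 × 10² N.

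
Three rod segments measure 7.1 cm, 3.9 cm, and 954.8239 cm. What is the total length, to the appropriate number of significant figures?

7.1 cm + 3.9 cm + 954.8239 cm = 965.8239 cm.
Addition/subtraction keeps the fewest decimal places: 7.1 → 1 decimal place, 3.9 → 1 decimal place, 954.8239 → 4 decimal places; limit is 1.
Rounded to 1 decimal place: 965.8 cm.

965.8 cm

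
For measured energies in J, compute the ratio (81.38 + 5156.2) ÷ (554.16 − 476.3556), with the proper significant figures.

81.38 + 5156.2 = 5237.58, limited to 1 d.p. → 5 s.f.; 554.16 − 476.3556 = 77.8044, limited to 2 d.p. → 4 s.f.
Carrying full precision, 5237.58 ÷ 77.8044 = 67.317272545…; keep min(5, 4) = 4 s.f.
Rounded to 4 significant figures: 67.32.

67.32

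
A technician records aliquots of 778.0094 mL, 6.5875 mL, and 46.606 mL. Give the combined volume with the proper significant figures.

778.0094 mL + 6.5875 mL + 46.606 mL = 831.2029 mL.
Addition/subtraction keeps the fewest decimal places: 778.0094 → 4 decimal places, 6.5875 → 4 decimal places, 46.606 → 3 decimal places; limit is 3.
Rounded to 3 decimal places: 831.203 mL.

831.203 mL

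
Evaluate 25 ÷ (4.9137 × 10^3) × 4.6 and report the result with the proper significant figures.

0.023

25 ÷ (4.9137 × 10^3) × 4.6 = 0.0234039522152…
Multiplication/division keeps the fewest significant figures: 25 → 2 s.f., 4.9137 × 10^3 → 5 s.f., 4.6 → 2 s.f.; limit is 2.
Rounded to 2 significant figures: 0.023.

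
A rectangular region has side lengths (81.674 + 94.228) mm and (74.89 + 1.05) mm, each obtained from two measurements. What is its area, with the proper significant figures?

1.336 × 10⁴ mm²

81.674 + 94.228 = 175.902, limited to 3 d.p. → 6 s.f.; 74.89 + 1.05 = 75.94, limited to 2 d.p. → 4 s.f.
Carrying full precision, 175.902 × 75.94 = 13357.99788; keep min(6, 4) = 4 s.f.
Rounded to 4 significant figures: 1.336 × 10⁴ mm².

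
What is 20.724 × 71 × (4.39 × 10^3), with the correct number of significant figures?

20.724 × 71 × (4.39 × 10^3) = 6459463.56
Multiplication/division keeps the fewest significant figures: 20.724 → 5 s.f., 71 → 2 s.f., 4.39 × 10^3 → 3 s.f.; limit is 2.
Rounded to 2 significant figures: 6.5 × 10^6.

6.5 × 10^6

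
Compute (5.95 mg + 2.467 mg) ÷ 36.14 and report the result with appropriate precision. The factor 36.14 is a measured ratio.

0.233 mg

5.95 mg + 2.467 mg = 8.417 mg; the sum is limited to 2 decimal places (3 s.f.).
Carrying full precision, 8.417 ÷ 36.14 = 0.232899833979… mg; 36.14 has 4 s.f., so the result keeps min(3, 4) = 3 s.f.
Rounded to 3 significant figures: 0.233 mg.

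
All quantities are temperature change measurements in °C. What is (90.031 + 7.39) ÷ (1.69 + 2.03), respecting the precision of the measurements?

90.031 + 7.39 = 97.421, limited to 2 d.p. → 4 s.f.; 1.69 + 2.03 = 3.72, limited to 2 d.p. → 3 s.f.
Carrying full precision, 97.421 ÷ 3.72 = 26.1884408602…; keep min(4, 3) = 3 s.f.
Rounded to 3 significant figures: 26.2.

26.2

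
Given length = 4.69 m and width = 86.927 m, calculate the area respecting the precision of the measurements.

area = 4.69 m × 86.927 m = 407.68763 m².
4.69 has 3 significant figures; 86.927 has 5.
Division/multiplication keeps the fewest: 3 significant figures.
Rounded: 408 m².

408 m²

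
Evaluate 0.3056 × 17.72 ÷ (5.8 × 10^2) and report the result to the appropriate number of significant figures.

0.3056 × 17.72 ÷ (5.8 × 10^2) = 0.00933660689655…
Multiplication/division keeps the fewest significant figures: 0.3056 → 4 s.f., 17.72 → 4 s.f., 5.8 × 10^2 → 2 s.f.; limit is 2.
Rounded to 2 significant figures: 0.0093.

0.0093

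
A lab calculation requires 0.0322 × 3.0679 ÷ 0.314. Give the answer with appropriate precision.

3.15 × 10⁻¹

0.0322 × 3.0679 ÷ 0.314 = 0.314606305732…
Multiplication/division keeps the fewest significant figures: 0.0322 → 3 s.f., 3.0679 → 5 s.f., 0.314 → 3 s.f.; limit is 3.
Rounded to 3 significant figures: 3.15 × 10⁻¹.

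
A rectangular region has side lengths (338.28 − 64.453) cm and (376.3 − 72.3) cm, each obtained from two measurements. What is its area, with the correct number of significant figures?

8.324 × 10⁴ cm²

338.28 − 64.453 = 273.827, limited to 2 d.p. → 5 s.f.; 376.3 − 72.3 = 304.0, limited to 1 d.p. → 4 s.f.
Carrying full precision, 273.827 × 304.0 = 83243.408; keep min(5, 4) = 4 s.f.
Rounded to 4 significant figures: 8.324 × 10⁴ cm².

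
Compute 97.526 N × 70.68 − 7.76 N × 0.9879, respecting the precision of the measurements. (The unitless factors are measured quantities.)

6885 N

97.526 × 70.68 = 6893.13768 → 6893 N (4 s.f., last digit at the 10^0 place).
7.76 × 0.9879 = 7.666104 → 7.67 N (3 s.f., last digit at the 10^-2 place).
Difference: 6885.471576 N; keep the coarser place, 10^0.
Result: 6885 N.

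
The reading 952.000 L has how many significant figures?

952.000: trailing zeros after a decimal point are significant.

6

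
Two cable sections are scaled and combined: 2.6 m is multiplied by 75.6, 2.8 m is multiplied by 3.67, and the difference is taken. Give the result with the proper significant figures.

1.9 × 10² m

2.6 × 75.6 = 196.56 → 2.0 × 10² m (2 s.f., last digit at the 10^1 place).
2.8 × 3.67 = 10.276 → 1.0 × 10¹ m (2 s.f., last digit at the 10^0 place).
Difference: 186.284 m; keep the coarser place, 10^1.
Result: 1.9 × 10² m.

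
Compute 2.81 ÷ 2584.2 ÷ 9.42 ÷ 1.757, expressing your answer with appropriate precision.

6.57 × 10^-5

2.81 ÷ 2584.2 ÷ 9.42 ÷ 1.757 = 0.0000656988145684…
Multiplication/division keeps the fewest significant figures: 2.81 → 3 s.f., 2584.2 → 5 s.f., 9.42 → 3 s.f., 1.757 → 4 s.f.; limit is 3.
Rounded to 3 significant figures: 6.57 × 10^-5.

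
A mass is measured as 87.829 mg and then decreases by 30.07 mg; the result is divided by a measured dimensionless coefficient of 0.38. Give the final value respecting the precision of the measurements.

87.829 mg − 30.07 mg = 57.759 mg; the difference is limited to 2 decimal places (4 s.f.).
Carrying full precision, 57.759 ÷ 0.38 = 151.997368421… mg; 0.38 has 2 s.f., so the result keeps min(4, 2) = 2 s.f.
Rounded to 2 significant figures: 1.5 × 10^2 mg.

1.5 × 10^2 mg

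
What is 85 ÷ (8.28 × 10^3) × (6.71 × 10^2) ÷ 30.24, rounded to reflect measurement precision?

0.23

85 ÷ (8.28 × 10^3) × (6.71 × 10^2) ÷ 30.24 = 0.22778720318…
Multiplication/division keeps the fewest significant figures: 85 → 2 s.f., 8.28 × 10^3 → 3 s.f., 6.71 × 10^2 → 3 s.f., 30.24 → 4 s.f.; limit is 2.
Rounded to 2 significant figures: 0.23.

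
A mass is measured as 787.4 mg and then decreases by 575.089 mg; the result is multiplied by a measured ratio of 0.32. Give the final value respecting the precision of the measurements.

787.4 mg − 575.089 mg = 212.311 mg; the difference is limited to 1 decimal place (4 s.f.).
Carrying full precision, 212.311 × 0.32 = 67.93952 mg; 0.32 has 2 s.f., so the result keeps min(4, 2) = 2 s.f.
Rounded to 2 significant figures: 68 mg.

68 mg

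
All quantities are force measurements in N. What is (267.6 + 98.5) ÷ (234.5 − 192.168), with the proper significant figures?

8.65

267.6 + 98.5 = 366.1, limited to 1 d.p. → 4 s.f.; 234.5 − 192.168 = 42.332, limited to 1 d.p. → 3 s.f.
Carrying full precision, 366.1 ÷ 42.332 = 8.64830388359…; keep min(4, 3) = 3 s.f.
Rounded to 3 significant figures: 8.65.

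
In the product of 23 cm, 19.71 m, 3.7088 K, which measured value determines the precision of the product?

23 cm → 2 s.f.; 19.71 m → 4 s.f.; 3.7088 K → 5 s.f.
The fewest is 2 significant figures, from 23 cm.

23 cm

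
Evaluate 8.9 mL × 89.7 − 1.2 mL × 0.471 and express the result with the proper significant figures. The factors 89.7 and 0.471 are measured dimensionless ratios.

8.9 × 89.7 = 798.33 → 8.0 × 10^2 mL (2 s.f., last digit at the 10^1 place).
1.2 × 0.471 = 0.5652 → 5.7 × 10^-1 mL (2 s.f., last digit at the 10^-2 place).
Difference: 797.7648 mL; keep the coarser place, 10^1.
Result: 8.0 × 10^2 mL.

8.0 × 10^2 mL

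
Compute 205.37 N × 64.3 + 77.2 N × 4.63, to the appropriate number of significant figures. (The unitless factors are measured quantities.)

1.36 × 10^4 N

205.37 × 64.3 = 13205.291 → 1.32 × 10^4 N (3 s.f., last digit at the 10^2 place).
77.2 × 4.63 = 357.436 → 357 N (3 s.f., last digit at the 10^0 place).
Sum: 13562.727 N; keep the coarser place, 10^2.
Result: 1.36 × 10^4 N.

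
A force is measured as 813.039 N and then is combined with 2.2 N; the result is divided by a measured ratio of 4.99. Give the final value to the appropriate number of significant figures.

813.039 N + 2.2 N = 815.239 N; the sum is limited to 1 decimal place (4 s.f.).
Carrying full precision, 815.239 ÷ 4.99 = 163.374549098… N; 4.99 has 3 s.f., so the result keeps min(4, 3) = 3 s.f.
Rounded to 3 significant figures: 163 N.

163 N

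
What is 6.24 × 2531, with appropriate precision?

6.24 × 2531 = 15793.44
Multiplication/division keeps the fewest significant figures: 6.24 → 3 s.f., 2531 → 4 s.f.; limit is 3.
Rounded to 3 significant figures: 1.58 × 10⁴.

1.58 × 10⁴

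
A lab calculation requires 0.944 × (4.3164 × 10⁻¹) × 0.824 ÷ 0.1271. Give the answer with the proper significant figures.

0.944 × (4.3164 × 10⁻¹) × 0.824 ÷ 0.1271 = 2.64165038426…
Multiplication/division keeps the fewest significant figures: 0.944 → 3 s.f., 4.3164 × 10⁻¹ → 5 s.f., 0.824 → 3 s.f., 0.1271 → 4 s.f.; limit is 3.
Rounded to 3 significant figures: 2.64.

2.64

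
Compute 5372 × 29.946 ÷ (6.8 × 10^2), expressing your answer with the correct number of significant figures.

5372 × 29.946 ÷ (6.8 × 10^2) = 236.5734
Multiplication/division keeps the fewest significant figures: 5372 → 4 s.f., 29.946 → 5 s.f., 6.8 × 10^2 → 2 s.f.; limit is 2.
Rounded to 2 significant figures: 2.4 × 10^2.

2.4 × 10^2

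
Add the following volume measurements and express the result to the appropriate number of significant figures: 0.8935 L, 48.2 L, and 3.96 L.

0.8935 L + 48.2 L + 3.96 L = 53.0535 L.
Addition/subtraction keeps the fewest decimal places: 0.8935 → 4 decimal places, 48.2 → 1 decimal place, 3.96 → 2 decimal places; limit is 1.
Rounded to 1 decimal place: 53.1 L.

53.1 L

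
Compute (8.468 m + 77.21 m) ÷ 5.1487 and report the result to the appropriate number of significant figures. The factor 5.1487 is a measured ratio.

16.64 m

8.468 m + 77.21 m = 85.678 m; the sum is limited to 2 decimal places (4 s.f.).
Carrying full precision, 85.678 ÷ 5.1487 = 16.6407054208… m; 5.1487 has 5 s.f., so the result keeps min(4, 5) = 4 s.f.
Rounded to 4 significant figures: 16.64 m.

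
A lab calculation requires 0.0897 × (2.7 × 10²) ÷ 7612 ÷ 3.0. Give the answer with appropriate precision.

0.0897 × (2.7 × 10²) ÷ 7612 ÷ 3.0 = 0.0010605622701…
Multiplication/division keeps the fewest significant figures: 0.0897 → 3 s.f., 2.7 × 10² → 2 s.f., 7612 → 4 s.f., 3.0 → 2 s.f.; limit is 2.
Rounded to 2 significant figures: 0.0011.

0.0011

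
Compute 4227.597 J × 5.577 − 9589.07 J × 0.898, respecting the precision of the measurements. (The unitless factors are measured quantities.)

1.497 × 10^4 J

4227.597 × 5.577 = 23577.308469 → 2.358 × 10^4 J (4 s.f., last digit at the 10^1 place).
9589.07 × 0.898 = 8610.98486 → 8.61 × 10^3 J (3 s.f., last digit at the 10^1 place).
Difference: 14966.323609 J; keep the coarser place, 10^1.
Result: 1.497 × 10^4 J.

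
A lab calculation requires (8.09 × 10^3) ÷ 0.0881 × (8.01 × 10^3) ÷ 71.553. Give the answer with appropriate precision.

1.03 × 10^7

(8.09 × 10^3) ÷ 0.0881 × (8.01 × 10^3) ÷ 71.553 = 10279625.2424…
Multiplication/division keeps the fewest significant figures: 8.09 × 10^3 → 3 s.f., 0.0881 → 3 s.f., 8.01 × 10^3 → 3 s.f., 71.553 → 5 s.f.; limit is 3.
Rounded to 3 significant figures: 1.03 × 10^7.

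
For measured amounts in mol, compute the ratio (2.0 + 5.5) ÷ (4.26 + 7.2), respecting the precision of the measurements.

2.0 + 5.5 = 7.5, limited to 1 d.p. → 2 s.f.; 4.26 + 7.2 = 11.46, limited to 1 d.p. → 3 s.f.
Carrying full precision, 7.5 ÷ 11.46 = 0.65445026178…; keep min(2, 3) = 2 s.f.
Rounded to 2 significant figures: 0.65.

0.65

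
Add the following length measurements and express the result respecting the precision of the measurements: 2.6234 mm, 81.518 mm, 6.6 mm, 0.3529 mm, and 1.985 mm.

2.6234 mm + 81.518 mm + 6.6 mm + 0.3529 mm + 1.985 mm = 93.0793 mm.
Addition/subtraction keeps the fewest decimal places: 2.6234 → 4 decimal places, 81.518 → 3 decimal places, 6.6 → 1 decimal place, 0.3529 → 4 decimal places, 1.985 → 3 decimal places; limit is 1.
Rounded to 1 decimal place: 93.1 mm.

93.1 mm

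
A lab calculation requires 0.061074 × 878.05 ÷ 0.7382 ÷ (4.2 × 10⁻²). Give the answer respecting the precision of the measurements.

0.061074 × 878.05 ÷ 0.7382 ÷ (4.2 × 10⁻²) = 1729.62630143…
Multiplication/division keeps the fewest significant figures: 0.061074 → 5 s.f., 878.05 → 5 s.f., 0.7382 → 4 s.f., 4.2 × 10⁻² → 2 s.f.; limit is 2.
Rounded to 2 significant figures: 1.7 × 10³.

1.7 × 10³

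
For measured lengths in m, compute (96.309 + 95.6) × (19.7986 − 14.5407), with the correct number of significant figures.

1009 m²

96.309 + 95.6 = 191.909, limited to 1 d.p. → 4 s.f.; 19.7986 − 14.5407 = 5.2579, limited to 4 d.p. → 5 s.f.
Carrying full precision, 191.909 × 5.2579 = 1009.0383311; keep min(4, 5) = 4 s.f.
Rounded to 4 significant figures: 1009 m².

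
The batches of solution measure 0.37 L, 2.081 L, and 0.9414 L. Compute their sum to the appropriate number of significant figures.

3.39 L

0.37 L + 2.081 L + 0.9414 L = 3.3924 L.
Addition/subtraction keeps the fewest decimal places: 0.37 → 2 decimal places, 2.081 → 3 decimal places, 0.9414 → 4 decimal places; limit is 2.
Rounded to 2 decimal places: 3.39 L.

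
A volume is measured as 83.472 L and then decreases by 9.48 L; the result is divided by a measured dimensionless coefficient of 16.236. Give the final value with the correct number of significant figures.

4.557 L

83.472 L − 9.48 L = 73.992 L; the difference is limited to 2 decimal places (4 s.f.).
Carrying full precision, 73.992 ÷ 16.236 = 4.55728011826… L; 16.236 has 5 s.f., so the result keeps min(4, 5) = 4 s.f.
Rounded to 4 significant figures: 4.557 L.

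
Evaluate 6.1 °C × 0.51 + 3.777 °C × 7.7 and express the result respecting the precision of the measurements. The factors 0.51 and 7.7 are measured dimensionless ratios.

32 °C

6.1 × 0.51 = 3.111 → 3.1 °C (2 s.f., last digit at the 10^-1 place).
3.777 × 7.7 = 29.0829 → 29 °C (2 s.f., last digit at the 10^0 place).
Sum: 32.1939 °C; keep the coarser place, 10^0.
Result: 32 °C.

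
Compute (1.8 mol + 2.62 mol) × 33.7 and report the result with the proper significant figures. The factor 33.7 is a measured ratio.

1.8 mol + 2.62 mol = 4.42 mol; the sum is limited to 1 decimal place (2 s.f.).
Carrying full precision, 4.42 × 33.7 = 148.954 mol; 33.7 has 3 s.f., so the result keeps min(2, 3) = 2 s.f.
Rounded to 2 significant figures: 1.5 × 10² mol.

1.5 × 10² mol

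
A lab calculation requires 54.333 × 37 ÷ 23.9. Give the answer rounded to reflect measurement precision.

84

54.333 × 37 ÷ 23.9 = 84.1138493724…
Multiplication/division keeps the fewest significant figures: 54.333 → 5 s.f., 37 → 2 s.f., 23.9 → 3 s.f.; limit is 2.
Rounded to 2 significant figures: 84.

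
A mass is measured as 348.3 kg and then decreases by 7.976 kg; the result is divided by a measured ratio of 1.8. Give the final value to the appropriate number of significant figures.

1.9 × 10^2 kg

348.3 kg − 7.976 kg = 340.324 kg; the difference is limited to 1 decimal place (4 s.f.).
Carrying full precision, 340.324 ÷ 1.8 = 189.068888889… kg; 1.8 has 2 s.f., so the result keeps min(4, 2) = 2 s.f.
Rounded to 2 significant figures: 1.9 × 10^2 kg.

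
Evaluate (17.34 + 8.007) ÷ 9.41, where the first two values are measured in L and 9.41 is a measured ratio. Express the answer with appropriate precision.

17.34 L + 8.007 L = 25.347 L; the sum is limited to 2 decimal places (4 s.f.).
Carrying full precision, 25.347 ÷ 9.41 = 2.69362380446… L; 9.41 has 3 s.f., so the result keeps min(4, 3) = 3 s.f.
Rounded to 3 significant figures: 2.69 L.

2.69 L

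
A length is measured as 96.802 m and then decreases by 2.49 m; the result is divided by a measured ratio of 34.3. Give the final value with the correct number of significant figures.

2.75 m

96.802 m − 2.49 m = 94.312 m; the difference is limited to 2 decimal places (4 s.f.).
Carrying full precision, 94.312 ÷ 34.3 = 2.74962099125… m; 34.3 has 3 s.f., so the result keeps min(4, 3) = 3 s.f.
Rounded to 3 significant figures: 2.75 m.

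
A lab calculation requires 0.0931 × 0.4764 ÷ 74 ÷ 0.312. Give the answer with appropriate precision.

0.0931 × 0.4764 ÷ 74 ÷ 0.312 = 0.00192103430353…
Multiplication/division keeps the fewest significant figures: 0.0931 → 3 s.f., 0.4764 → 4 s.f., 74 → 2 s.f., 0.312 → 3 s.f.; limit is 2.
Rounded to 2 significant figures: 0.0019.

0.0019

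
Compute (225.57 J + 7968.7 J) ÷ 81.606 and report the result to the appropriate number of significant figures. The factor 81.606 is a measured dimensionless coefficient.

225.57 J + 7968.7 J = 8194.27 J; the sum is limited to 1 decimal place (5 s.f.).
Carrying full precision, 8194.27 ÷ 81.606 = 100.412592211… J; 81.606 has 5 s.f., so the result keeps min(5, 5) = 5 s.f.
Rounded to 5 significant figures: 100.41 J.

100.41 J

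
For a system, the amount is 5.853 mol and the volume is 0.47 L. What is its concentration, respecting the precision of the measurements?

12 mol/L

concentration = 5.853 mol ÷ 0.47 L = 12.4531914894… mol/L.
5.853 has 4 significant figures; 0.47 has 2.
Division/multiplication keeps the fewest: 2 significant figures.
Rounded: 12 mol/L.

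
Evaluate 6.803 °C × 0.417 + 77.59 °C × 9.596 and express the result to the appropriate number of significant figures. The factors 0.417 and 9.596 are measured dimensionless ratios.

6.803 × 0.417 = 2.836851 → 2.84 °C (3 s.f., last digit at the 10^-2 place).
77.59 × 9.596 = 744.55364 → 744.6 °C (4 s.f., last digit at the 10^-1 place).
Sum: 747.390491 °C; keep the coarser place, 10^-1.
Result: 747.4 °C.

747.4 °C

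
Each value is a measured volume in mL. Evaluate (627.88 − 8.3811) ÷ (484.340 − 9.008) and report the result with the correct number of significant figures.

627.88 − 8.3811 = 619.4989, limited to 2 d.p. → 5 s.f.; 484.340 − 9.008 = 475.332, limited to 3 d.p. → 6 s.f.
Carrying full precision, 619.4989 ÷ 475.332 = 1.30329727433…; keep min(5, 6) = 5 s.f.
Rounded to 5 significant figures: 1.3033.

1.3033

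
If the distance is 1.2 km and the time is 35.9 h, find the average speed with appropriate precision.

average speed = 1.2 km ÷ 35.9 h = 0.033426183844… km/h.
1.2 has 2 significant figures; 35.9 has 3.
Division/multiplication keeps the fewest: 2 significant figures.
Rounded: 0.033 km/h.

0.033 km/h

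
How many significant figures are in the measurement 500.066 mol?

6

500.066: zeros between nonzero digits are significant.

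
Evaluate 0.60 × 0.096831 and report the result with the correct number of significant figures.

0.60 × 0.096831 = 0.0580986
Multiplication/division keeps the fewest significant figures: 0.60 → 2 s.f., 0.096831 → 5 s.f.; limit is 2.
Rounded to 2 significant figures: 0.058.

0.058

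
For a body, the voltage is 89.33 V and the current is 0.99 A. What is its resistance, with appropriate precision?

90. Ω

resistance = 89.33 V ÷ 0.99 A = 90.2323232323… Ω.
89.33 has 4 significant figures; 0.99 has 2.
Division/multiplication keeps the fewest: 2 significant figures.
Rounded: 90. Ω.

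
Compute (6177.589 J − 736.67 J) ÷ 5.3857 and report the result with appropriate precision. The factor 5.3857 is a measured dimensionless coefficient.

1010.3 J

6177.589 J − 736.67 J = 5440.919 J; the difference is limited to 2 decimal places (6 s.f.).
Carrying full precision, 5440.919 ÷ 5.3857 = 1010.25289192… J; 5.3857 has 5 s.f., so the result keeps min(6, 5) = 5 s.f.
Rounded to 5 significant figures: 1010.3 J.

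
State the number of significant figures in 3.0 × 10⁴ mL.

2

3.0 × 10⁴: in scientific notation every digit of the coefficient is significant.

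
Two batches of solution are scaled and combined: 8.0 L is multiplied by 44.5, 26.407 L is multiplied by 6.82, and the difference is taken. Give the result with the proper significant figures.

8.0 × 44.5 = 356 → 3.6 × 10^2 L (2 s.f., last digit at the 10^1 place).
26.407 × 6.82 = 180.09574 → 1.80 × 10^2 L (3 s.f., last digit at the 10^0 place).
Difference: 175.90426 L; keep the coarser place, 10^1.
Result: 1.8 × 10^2 L.

1.8 × 10^2 L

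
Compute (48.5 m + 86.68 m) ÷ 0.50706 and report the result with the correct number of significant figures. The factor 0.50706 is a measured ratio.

266.6 m

48.5 m + 86.68 m = 135.18 m; the sum is limited to 1 decimal place (4 s.f.).
Carrying full precision, 135.18 ÷ 0.50706 = 266.595669152… m; 0.50706 has 5 s.f., so the result keeps min(4, 5) = 4 s.f.
Rounded to 4 significant figures: 266.6 m.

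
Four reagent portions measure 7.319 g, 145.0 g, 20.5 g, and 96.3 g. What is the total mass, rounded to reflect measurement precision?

7.319 g + 145.0 g + 20.5 g + 96.3 g = 269.119 g.
Addition/subtraction keeps the fewest decimal places: 7.319 → 3 decimal places, 145.0 → 1 decimal place, 20.5 → 1 decimal place, 96.3 → 1 decimal place; limit is 1.
Rounded to 1 decimal place: 269.1 g.

269.1 g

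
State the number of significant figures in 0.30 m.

0.30: leading zeros are not significant; trailing zeros after a decimal point are significant.

2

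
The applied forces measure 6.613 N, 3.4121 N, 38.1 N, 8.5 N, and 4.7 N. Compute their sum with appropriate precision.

61.3 N

6.613 N + 3.4121 N + 38.1 N + 8.5 N + 4.7 N = 61.3251 N.
Addition/subtraction keeps the fewest decimal places: 6.613 → 3 decimal places, 3.4121 → 4 decimal places, 38.1 → 1 decimal place, 8.5 → 1 decimal place, 4.7 → 1 decimal place; limit is 1.
Rounded to 1 decimal place: 61.3 N.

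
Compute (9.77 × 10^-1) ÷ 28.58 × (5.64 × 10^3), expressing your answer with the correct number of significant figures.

(9.77 × 10^-1) ÷ 28.58 × (5.64 × 10^3) = 192.801959412…
Multiplication/division keeps the fewest significant figures: 9.77 × 10^-1 → 3 s.f., 28.58 → 4 s.f., 5.64 × 10^3 → 3 s.f.; limit is 3.
Rounded to 3 significant figures: 193.

193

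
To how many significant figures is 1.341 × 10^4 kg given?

1.341 × 10^4: in scientific notation every digit of the coefficient is significant.

4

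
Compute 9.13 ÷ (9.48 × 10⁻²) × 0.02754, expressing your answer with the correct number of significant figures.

2.65

9.13 ÷ (9.48 × 10⁻²) × 0.02754 = 2.65232278481…
Multiplication/division keeps the fewest significant figures: 9.13 → 3 s.f., 9.48 × 10⁻² → 3 s.f., 0.02754 → 4 s.f.; limit is 3.
Rounded to 3 significant figures: 2.65.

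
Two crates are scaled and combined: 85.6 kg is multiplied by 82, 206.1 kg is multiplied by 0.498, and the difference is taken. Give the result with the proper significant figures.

6.9 × 10^3 kg

85.6 × 82 = 7019.2 → 7.0 × 10^3 kg (2 s.f., last digit at the 10^2 place).
206.1 × 0.498 = 102.6378 → 103 kg (3 s.f., last digit at the 10^0 place).
Difference: 6916.5622 kg; keep the coarser place, 10^2.
Result: 6.9 × 10^3 kg.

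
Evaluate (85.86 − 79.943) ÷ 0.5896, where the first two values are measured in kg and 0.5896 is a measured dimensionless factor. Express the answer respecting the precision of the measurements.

10.0 kg

85.86 kg − 79.943 kg = 5.917 kg; the difference is limited to 2 decimal places (3 s.f.).
Carrying full precision, 5.917 ÷ 0.5896 = 10.0356173677… kg; 0.5896 has 4 s.f., so the result keeps min(3, 4) = 3 s.f.
Rounded to 3 significant figures: 10.0 kg.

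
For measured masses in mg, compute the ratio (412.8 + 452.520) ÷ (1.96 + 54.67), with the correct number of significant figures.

412.8 + 452.520 = 865.320, limited to 1 d.p. → 4 s.f.; 1.96 + 54.67 = 56.63, limited to 2 d.p. → 4 s.f.
Carrying full precision, 865.320 ÷ 56.63 = 15.2802401554…; keep min(4, 4) = 4 s.f.
Rounded to 4 significant figures: 15.28.

15.28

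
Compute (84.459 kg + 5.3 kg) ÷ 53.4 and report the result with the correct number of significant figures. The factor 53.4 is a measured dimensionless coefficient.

1.68 kg

84.459 kg + 5.3 kg = 89.759 kg; the sum is limited to 1 decimal place (3 s.f.).
Carrying full precision, 89.759 ÷ 53.4 = 1.68088014981… kg; 53.4 has 3 s.f., so the result keeps min(3, 3) = 3 s.f.
Rounded to 3 significant figures: 1.68 kg.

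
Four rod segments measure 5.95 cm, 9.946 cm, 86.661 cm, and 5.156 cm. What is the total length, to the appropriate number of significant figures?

5.95 cm + 9.946 cm + 86.661 cm + 5.156 cm = 107.713 cm.
Addition/subtraction keeps the fewest decimal places: 5.95 → 2 decimal places, 9.946 → 3 decimal places, 86.661 → 3 decimal places, 5.156 → 3 decimal places; limit is 2.
Rounded to 2 decimal places: 107.71 cm.

107.71 cm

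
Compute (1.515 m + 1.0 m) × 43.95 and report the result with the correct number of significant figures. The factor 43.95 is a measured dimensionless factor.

1.515 m + 1.0 m = 2.515 m; the sum is limited to 1 decimal place (2 s.f.).
Carrying full precision, 2.515 × 43.95 = 110.53425 m; 43.95 has 4 s.f., so the result keeps min(2, 4) = 2 s.f.
Rounded to 2 significant figures: 1.1 × 10² m.

1.1 × 10² m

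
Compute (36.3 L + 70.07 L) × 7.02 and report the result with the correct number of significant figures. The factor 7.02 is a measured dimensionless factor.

36.3 L + 70.07 L = 106.37 L; the sum is limited to 1 decimal place (4 s.f.).
Carrying full precision, 106.37 × 7.02 = 746.7174 L; 7.02 has 3 s.f., so the result keeps min(4, 3) = 3 s.f.
Rounded to 3 significant figures: 747 L.

747 L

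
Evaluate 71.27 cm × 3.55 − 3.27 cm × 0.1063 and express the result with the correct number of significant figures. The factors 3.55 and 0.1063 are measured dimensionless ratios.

71.27 × 3.55 = 253.0085 → 253 cm (3 s.f., last digit at the 10^0 place).
3.27 × 0.1063 = 0.347601 → 0.348 cm (3 s.f., last digit at the 10^-3 place).
Difference: 252.660899 cm; keep the coarser place, 10^0.
Result: 253 cm.

253 cm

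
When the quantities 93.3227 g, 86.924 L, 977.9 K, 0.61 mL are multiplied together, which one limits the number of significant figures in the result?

0.61 mL

93.3227 g → 6 s.f.; 86.924 L → 5 s.f.; 977.9 K → 4 s.f.; 0.61 mL → 2 s.f.
The fewest is 2 significant figures, from 0.61 mL.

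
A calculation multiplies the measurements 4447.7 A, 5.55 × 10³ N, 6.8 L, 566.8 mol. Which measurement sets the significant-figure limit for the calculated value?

6.8 L

4447.7 A → 5 s.f.; 5.55 × 10³ N → 3 s.f.; 6.8 L → 2 s.f.; 566.8 mol → 4 s.f.
The fewest is 2 significant figures, from 6.8 L.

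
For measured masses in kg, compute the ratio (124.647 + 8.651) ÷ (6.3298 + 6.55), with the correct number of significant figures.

10.35

124.647 + 8.651 = 133.298, limited to 3 d.p. → 6 s.f.; 6.3298 + 6.55 = 12.8798, limited to 2 d.p. → 4 s.f.
Carrying full precision, 133.298 ÷ 12.8798 = 10.3493843072…; keep min(6, 4) = 4 s.f.
Rounded to 4 significant figures: 10.35.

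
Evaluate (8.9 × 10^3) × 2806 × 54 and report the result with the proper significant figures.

(8.9 × 10^3) × 2806 × 54 = 1.3485636 × 10^9
Multiplication/division keeps the fewest significant figures: 8.9 × 10^3 → 2 s.f., 2806 → 4 s.f., 54 → 2 s.f.; limit is 2.
Rounded to 2 significant figures: 1.3 × 10^9.

1.3 × 10^9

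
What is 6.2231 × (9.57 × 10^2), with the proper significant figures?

5.96 × 10^3

6.2231 × (9.57 × 10^2) = 5955.5067
Multiplication/division keeps the fewest significant figures: 6.2231 → 5 s.f., 9.57 × 10^2 → 3 s.f.; limit is 3.
Rounded to 3 significant figures: 5.96 × 10^3.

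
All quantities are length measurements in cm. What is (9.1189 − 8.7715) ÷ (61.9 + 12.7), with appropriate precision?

9.1189 − 8.7715 = 0.3474, limited to 4 d.p. → 4 s.f.; 61.9 + 12.7 = 74.6, limited to 1 d.p. → 3 s.f.
Carrying full precision, 0.3474 ÷ 74.6 = 0.00465683646113…; keep min(4, 3) = 3 s.f.
Rounded to 3 significant figures: 0.00466.

0.00466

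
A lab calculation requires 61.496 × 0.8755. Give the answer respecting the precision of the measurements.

53.84

61.496 × 0.8755 = 53.839748
Multiplication/division keeps the fewest significant figures: 61.496 → 5 s.f., 0.8755 → 4 s.f.; limit is 4.
Rounded to 4 significant figures: 53.84.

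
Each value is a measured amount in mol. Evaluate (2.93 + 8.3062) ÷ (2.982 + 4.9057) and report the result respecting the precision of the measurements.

1.425

2.93 + 8.3062 = 11.2362, limited to 2 d.p. → 4 s.f.; 2.982 + 4.9057 = 7.8877, limited to 3 d.p. → 4 s.f.
Carrying full precision, 11.2362 ÷ 7.8877 = 1.4245217237…; keep min(4, 4) = 4 s.f.
Rounded to 4 significant figures: 1.425.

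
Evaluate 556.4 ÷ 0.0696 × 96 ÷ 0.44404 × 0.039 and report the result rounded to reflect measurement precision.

556.4 ÷ 0.0696 × 96 ÷ 0.44404 × 0.039 = 67404.9246884…
Multiplication/division keeps the fewest significant figures: 556.4 → 4 s.f., 0.0696 → 3 s.f., 96 → 2 s.f., 0.44404 → 5 s.f., 0.039 → 2 s.f.; limit is 2.
Rounded to 2 significant figures: 6.7 × 10^4.

6.7 × 10^4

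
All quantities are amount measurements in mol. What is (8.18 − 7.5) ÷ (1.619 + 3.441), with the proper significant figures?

0.1

8.18 − 7.5 = 0.68, limited to 1 d.p. → 1 s.f.; 1.619 + 3.441 = 5.060, limited to 3 d.p. → 4 s.f.
Carrying full precision, 0.68 ÷ 5.060 = 0.134387351779…; keep min(1, 4) = 1 s.f.
Rounded to 1 significant figure: 0.1.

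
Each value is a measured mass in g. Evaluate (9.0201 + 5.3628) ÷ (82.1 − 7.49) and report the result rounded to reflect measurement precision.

9.0201 + 5.3628 = 14.3829, limited to 4 d.p. → 6 s.f.; 82.1 − 7.49 = 74.61, limited to 1 d.p. → 3 s.f.
Carrying full precision, 14.3829 ÷ 74.61 = 0.192774427021…; keep min(6, 3) = 3 s.f.
Rounded to 3 significant figures: 0.193.

0.193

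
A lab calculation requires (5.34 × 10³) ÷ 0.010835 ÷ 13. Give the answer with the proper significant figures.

(5.34 × 10³) ÷ 0.010835 ÷ 13 = 37911.3272514…
Multiplication/division keeps the fewest significant figures: 5.34 × 10³ → 3 s.f., 0.010835 → 5 s.f., 13 → 2 s.f.; limit is 2.
Rounded to 2 significant figures: 3.8 × 10⁴.

3.8 × 10⁴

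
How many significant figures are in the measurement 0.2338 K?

4

0.2338: leading zeros are not significant.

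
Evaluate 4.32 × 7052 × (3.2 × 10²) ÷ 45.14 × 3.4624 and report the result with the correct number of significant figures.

7.5 × 10⁵

4.32 × 7052 × (3.2 × 10²) ÷ 45.14 × 3.4624 = 747759.110579…
Multiplication/division keeps the fewest significant figures: 4.32 → 3 s.f., 7052 → 4 s.f., 3.2 × 10² → 2 s.f., 45.14 → 4 s.f., 3.4624 → 5 s.f.; limit is 2.
Rounded to 2 significant figures: 7.5 × 10⁵.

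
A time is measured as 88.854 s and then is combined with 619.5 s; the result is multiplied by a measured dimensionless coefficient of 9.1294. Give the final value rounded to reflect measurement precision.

6467 s

88.854 s + 619.5 s = 708.354 s; the sum is limited to 1 decimal place (4 s.f.).
Carrying full precision, 708.354 × 9.1294 = 6466.8470076 s; 9.1294 has 5 s.f., so the result keeps min(4, 5) = 4 s.f.
Rounded to 4 significant figures: 6467 s.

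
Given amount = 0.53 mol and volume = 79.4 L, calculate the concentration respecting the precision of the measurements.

0.0067 mol/L

concentration = 0.53 mol ÷ 79.4 L = 0.00667506297229… mol/L.
0.53 has 2 significant figures; 79.4 has 3.
Division/multiplication keeps the fewest: 2 significant figures.
Rounded: 0.0067 mol/L.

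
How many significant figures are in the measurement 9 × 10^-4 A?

1

9 × 10^-4: in scientific notation every digit of the coefficient is significant.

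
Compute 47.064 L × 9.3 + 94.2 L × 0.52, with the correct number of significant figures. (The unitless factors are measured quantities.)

47.064 × 9.3 = 437.6952 → 4.4 × 10^2 L (2 s.f., last digit at the 10^1 place).
94.2 × 0.52 = 48.984 → 49 L (2 s.f., last digit at the 10^0 place).
Sum: 486.6792 L; keep the coarser place, 10^1.
Result: 4.9 × 10^2 L.

4.9 × 10^2 L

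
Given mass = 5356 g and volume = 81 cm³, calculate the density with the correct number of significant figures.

density = 5356 g ÷ 81 cm³ = 66.1234567901… g/cm³.
5356 has 4 significant figures; 81 has 2.
Division/multiplication keeps the fewest: 2 significant figures.
Rounded: 66 g/cm³.

66 g/cm³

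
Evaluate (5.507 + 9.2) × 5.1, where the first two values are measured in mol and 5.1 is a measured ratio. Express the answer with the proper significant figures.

75 mol

5.507 mol + 9.2 mol = 14.707 mol; the sum is limited to 1 decimal place (3 s.f.).
Carrying full precision, 14.707 × 5.1 = 75.0057 mol; 5.1 has 2 s.f., so the result keeps min(3, 2) = 2 s.f.
Rounded to 2 significant figures: 75 mol.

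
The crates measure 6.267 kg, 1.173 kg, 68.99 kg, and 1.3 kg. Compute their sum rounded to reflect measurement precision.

6.267 kg + 1.173 kg + 68.99 kg + 1.3 kg = 77.730 kg.
Addition/subtraction keeps the fewest decimal places: 6.267 → 3 decimal places, 1.173 → 3 decimal places, 68.99 → 2 decimal places, 1.3 → 1 decimal place; limit is 1.
Rounded to 1 decimal place: 77.7 kg.

77.7 kg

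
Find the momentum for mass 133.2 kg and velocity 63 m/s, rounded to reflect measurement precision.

momentum = 133.2 kg × 63 m/s = 8391.6 kg·m/s.
133.2 has 4 significant figures; 63 has 2.
Division/multiplication keeps the fewest: 2 significant figures.
Rounded: 8.4 × 10^3 kg·m/s.

8.4 × 10^3 kg·m/s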